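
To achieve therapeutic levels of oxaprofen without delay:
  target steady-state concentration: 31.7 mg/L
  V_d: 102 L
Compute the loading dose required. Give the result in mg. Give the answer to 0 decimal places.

3233 mg

LD = Css × Vd = 31.7 × 102 = 3233 mg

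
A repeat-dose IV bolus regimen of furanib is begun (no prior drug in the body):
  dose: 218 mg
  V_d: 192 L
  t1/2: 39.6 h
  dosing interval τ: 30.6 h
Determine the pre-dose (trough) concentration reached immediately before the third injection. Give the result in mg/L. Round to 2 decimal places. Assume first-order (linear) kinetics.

1.05 mg/L

C₀ per dose = Dose / Vd = 218 / 192 = 1.135 mg/L
k = ln2 / t½ = 0.693147 / 39.6 = 0.01750 h⁻¹
Fraction remaining after one interval: r = e^(−kτ) = e^(−0.01750 × 30.6) = 0.5854
Before dose 3, 2 doses have been given (aged 1τ, 2τ).
C_trough = C₀ × (r + r²) = 1.135 × (0.5854 + 0.3427) = 1.053 mg/L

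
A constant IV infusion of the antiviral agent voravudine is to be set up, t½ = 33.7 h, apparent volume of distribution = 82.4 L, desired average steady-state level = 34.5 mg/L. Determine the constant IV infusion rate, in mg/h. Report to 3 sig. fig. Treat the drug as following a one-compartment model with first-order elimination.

k = ln2 / t½ = 0.693147 / 33.7 = 0.02057 h⁻¹
CL = k × Vd = 0.02057 × 82.4 = 1.695 L/h
At steady state, infusion rate R₀ = Css × CL = 34.5 × 1.695 = 58.48 mg/h

58.5 mg/h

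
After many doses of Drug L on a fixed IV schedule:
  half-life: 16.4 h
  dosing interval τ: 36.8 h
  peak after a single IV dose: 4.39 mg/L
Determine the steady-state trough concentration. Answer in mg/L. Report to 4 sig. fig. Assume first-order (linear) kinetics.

k = ln2 / t½ = 0.693147 / 16.4 = 0.04227 h⁻¹
e^(−kτ) = e^(−0.04227 × 36.8) = 0.2111
Accumulation ratio R = 1 / (1 − e^(−kτ)) = 1 / (1 − 0.2111) = 1.268
Steady-state trough = C₀ × R × e^(−kτ) = 4.39 × 1.268 × 0.2111 = 1.175 mg/L

1.175 mg/L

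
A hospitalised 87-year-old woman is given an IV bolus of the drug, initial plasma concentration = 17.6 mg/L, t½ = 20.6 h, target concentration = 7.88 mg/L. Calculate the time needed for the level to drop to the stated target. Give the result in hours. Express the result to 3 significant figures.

23.9 h

k = ln2 / t½ = 0.693147 / 20.6 = 0.03365 h⁻¹
t = ln(C₀ / C) / k = ln(17.60 / 7.88) / 0.03365
  = ln(2.234) / 0.03365 = 0.8038 / 0.03365 = 23.89 h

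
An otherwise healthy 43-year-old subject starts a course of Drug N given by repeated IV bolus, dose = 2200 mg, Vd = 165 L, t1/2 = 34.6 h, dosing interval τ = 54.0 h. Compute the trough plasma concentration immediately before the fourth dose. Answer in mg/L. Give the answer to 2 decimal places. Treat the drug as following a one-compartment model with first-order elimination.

C₀ per dose = Dose / Vd = 2200 / 165 = 13.33 mg/L
k = ln2 / t½ = 0.693147 / 34.6 = 0.02003 h⁻¹
Fraction remaining after one interval: r = e^(−kτ) = e^(−0.02003 × 54.0) = 0.3390
Before dose 4, 3 doses have been given (aged 1τ, 2τ, 3τ).
C_trough = C₀ × (r + r² + … + r^3) = C₀ × r(1−r^3)/(1−r)
        = 13.33 × 0.3390 × (1 − 0.03896) / (1 − 0.3390) = 6.570 mg/L

6.57 mg/L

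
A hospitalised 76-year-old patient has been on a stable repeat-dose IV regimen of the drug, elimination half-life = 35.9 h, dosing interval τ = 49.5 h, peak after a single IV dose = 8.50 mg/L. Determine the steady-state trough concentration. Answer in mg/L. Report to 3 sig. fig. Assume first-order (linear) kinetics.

5.31 mg/L

k = ln2 / t½ = 0.693147 / 35.9 = 0.01931 h⁻¹
e^(−kτ) = e^(−0.01931 × 49.5) = 0.3845
Accumulation ratio R = 1 / (1 − e^(−kτ)) = 1 / (1 − 0.3845) = 1.625
Steady-state trough = C₀ × R × e^(−kτ) = 8.50 × 1.625 × 0.3845 = 5.311 mg/L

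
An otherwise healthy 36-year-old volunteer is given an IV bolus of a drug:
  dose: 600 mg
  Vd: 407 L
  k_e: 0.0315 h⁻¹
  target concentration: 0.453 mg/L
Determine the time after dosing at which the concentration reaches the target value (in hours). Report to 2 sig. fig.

37 h

C₀ = Dose / Vd = 600.0 / 407 = 1.474 mg/L
t = ln(C₀ / C) / k = ln(1.474 / 0.453) / 0.03150
  = ln(3.254) / 0.03150 = 1.180 / 0.03150 = 37.46 h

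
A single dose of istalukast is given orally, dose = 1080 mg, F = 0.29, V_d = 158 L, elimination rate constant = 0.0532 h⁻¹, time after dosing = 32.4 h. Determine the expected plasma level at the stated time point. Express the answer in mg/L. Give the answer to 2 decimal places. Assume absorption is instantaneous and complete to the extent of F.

0.35 mg/L

Amount reaching circulation = F × Dose = 0.29 × 1080 = 313.2 mg
C₀ = F·Dose / Vd = 313.2 / 158 = 1.982 mg/L
C = C₀ · e^(−k·t) = 1.982 × e^(−0.05320 × 32.4)
  = 1.982 × 0.1784 = 0.3536 mg/L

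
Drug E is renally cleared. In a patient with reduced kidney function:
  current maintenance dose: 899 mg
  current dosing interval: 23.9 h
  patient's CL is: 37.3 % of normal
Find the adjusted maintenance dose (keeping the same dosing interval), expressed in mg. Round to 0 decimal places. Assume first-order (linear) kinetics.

335 mg

To keep the same average steady-state level, dosing rate must scale with clearance.
CL ratio = 37.3 / 100 = 0.3730
New dose (same interval) = 899 × 0.3730 = 335.3 mg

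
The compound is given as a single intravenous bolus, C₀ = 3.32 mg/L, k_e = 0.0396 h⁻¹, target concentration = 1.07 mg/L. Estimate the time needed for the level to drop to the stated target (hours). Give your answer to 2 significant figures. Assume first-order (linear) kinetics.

t = ln(C₀ / C) / k = ln(3.320 / 1.07) / 0.03960
  = ln(3.103) / 0.03960 = 1.132 / 0.03960 = 28.59 h

29 h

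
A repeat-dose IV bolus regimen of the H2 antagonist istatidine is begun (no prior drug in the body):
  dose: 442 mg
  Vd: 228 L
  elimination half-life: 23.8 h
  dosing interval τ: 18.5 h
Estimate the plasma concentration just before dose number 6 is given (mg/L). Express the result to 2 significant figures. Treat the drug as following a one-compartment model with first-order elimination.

C₀ per dose = Dose / Vd = 442 / 228 = 1.939 mg/L
k = ln2 / t½ = 0.693147 / 23.8 = 0.02912 h⁻¹
Fraction remaining after one interval: r = e^(−kτ) = e^(−0.02912 × 18.5) = 0.5835
Before dose 6, 5 doses have been given (aged 1τ, 2τ, 3τ, 4τ, 5τ).
C_trough = C₀ × (r + r² + … + r^5) = C₀ × r(1−r^5)/(1−r)
        = 1.939 × 0.5835 × (1 − 0.06764) / (1 − 0.5835) = 2.533 mg/L

2.5 mg/L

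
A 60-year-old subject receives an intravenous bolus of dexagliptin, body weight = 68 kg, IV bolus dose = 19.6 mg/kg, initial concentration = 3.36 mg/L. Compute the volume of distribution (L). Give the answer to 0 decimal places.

397 L

Dose = 19.6 × 68 = 1333 mg
Vd = Dose / C₀ = 1333 / 3.36 = 396.7 L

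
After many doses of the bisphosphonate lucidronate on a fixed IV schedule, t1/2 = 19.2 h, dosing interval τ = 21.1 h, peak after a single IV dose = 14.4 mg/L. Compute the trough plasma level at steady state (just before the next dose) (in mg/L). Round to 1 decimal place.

k = ln2 / t½ = 0.693147 / 19.2 = 0.03610 h⁻¹
e^(−kτ) = e^(−0.03610 × 21.1) = 0.4669
Accumulation ratio R = 1 / (1 − e^(−kτ)) = 1 / (1 − 0.4669) = 1.876
Steady-state trough = C₀ × R × e^(−kτ) = 14.4 × 1.876 × 0.4669 = 12.61 mg/L

12.6 mg/L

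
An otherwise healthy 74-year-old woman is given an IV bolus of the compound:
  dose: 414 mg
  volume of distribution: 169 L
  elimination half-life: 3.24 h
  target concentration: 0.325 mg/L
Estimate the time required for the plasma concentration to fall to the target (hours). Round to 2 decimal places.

9.44 h

C₀ = Dose / Vd = 414.0 / 169 = 2.450 mg/L
k = ln2 / t½ = 0.693147 / 3.24 = 0.2139 h⁻¹
t = ln(C₀ / C) / k = ln(2.450 / 0.325) / 0.2139
  = ln(7.538) / 0.2139 = 2.020 / 0.2139 = 9.444 h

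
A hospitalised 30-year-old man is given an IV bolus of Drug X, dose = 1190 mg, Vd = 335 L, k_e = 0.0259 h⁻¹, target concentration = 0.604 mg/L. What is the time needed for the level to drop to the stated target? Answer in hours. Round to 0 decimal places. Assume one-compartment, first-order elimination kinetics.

68 h

C₀ = Dose / Vd = 1190 / 335 = 3.552 mg/L
t = ln(C₀ / C) / k = ln(3.552 / 0.604) / 0.02590
  = ln(5.881) / 0.02590 = 1.772 / 0.02590 = 68.42 h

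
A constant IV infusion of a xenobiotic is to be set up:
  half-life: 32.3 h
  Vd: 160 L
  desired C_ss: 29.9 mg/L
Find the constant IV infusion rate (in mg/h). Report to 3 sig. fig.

103 mg/h

k = ln2 / t½ = 0.693147 / 32.3 = 0.02146 h⁻¹
CL = k × Vd = 0.02146 × 160 = 3.434 L/h
At steady state, infusion rate R₀ = Css × CL = 29.9 × 3.434 = 102.7 mg/h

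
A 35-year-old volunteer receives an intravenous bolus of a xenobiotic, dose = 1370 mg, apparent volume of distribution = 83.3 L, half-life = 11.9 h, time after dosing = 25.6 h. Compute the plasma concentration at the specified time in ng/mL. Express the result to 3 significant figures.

3700 ng/mL

C₀ = Dose / Vd = 1370 / 83.3 = 16.45 mg/L
k = ln2 / t½ = 0.693147 / 11.9 = 0.05825 h⁻¹
C = C₀ · e^(−k·t) = 16.45 × e^(−0.05825 × 25.6)
  = 16.45 × 0.2251 = 3.703 mg/L
Convert: 3.703 mg/L × 1000 = 3703 ng/mL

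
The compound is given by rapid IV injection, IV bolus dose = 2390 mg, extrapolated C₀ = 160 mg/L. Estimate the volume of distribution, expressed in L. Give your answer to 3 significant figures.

14.9 L

Vd = Dose / C₀ = 2390 / 160 = 14.94 L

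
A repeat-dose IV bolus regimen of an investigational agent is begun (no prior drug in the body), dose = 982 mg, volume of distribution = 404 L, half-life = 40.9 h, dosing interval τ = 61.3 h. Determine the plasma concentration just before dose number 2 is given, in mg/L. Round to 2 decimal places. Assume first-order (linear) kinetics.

0.86 mg/L

C₀ per dose = Dose / Vd = 982 / 404 = 2.431 mg/L
k = ln2 / t½ = 0.693147 / 40.9 = 0.01695 h⁻¹
Fraction remaining after one interval: r = e^(−kτ) = e^(−0.01695 × 61.3) = 0.3538
Before dose 2, 1 dose has been given (aged 1τ).
C_trough = C₀ × r = 2.431 × 0.3538 = 0.8601 mg/L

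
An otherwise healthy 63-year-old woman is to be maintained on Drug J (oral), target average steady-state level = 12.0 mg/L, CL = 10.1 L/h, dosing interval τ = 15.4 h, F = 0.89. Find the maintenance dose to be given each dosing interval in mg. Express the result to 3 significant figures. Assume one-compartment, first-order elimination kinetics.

At steady state, F × (Dose/τ) = Css × CL.
Dose = Css × CL × τ / F = 12.0 × 10.10 × 15.4 / 0.89 = 2097 mg

2100 mg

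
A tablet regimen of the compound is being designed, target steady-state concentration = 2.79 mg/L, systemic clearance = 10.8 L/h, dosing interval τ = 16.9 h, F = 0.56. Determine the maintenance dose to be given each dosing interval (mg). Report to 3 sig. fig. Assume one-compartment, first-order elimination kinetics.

At steady state, F × (Dose/τ) = Css × CL.
Dose = Css × CL × τ / F = 2.79 × 10.80 × 16.9 / 0.56 = 909.3 mg

909 mg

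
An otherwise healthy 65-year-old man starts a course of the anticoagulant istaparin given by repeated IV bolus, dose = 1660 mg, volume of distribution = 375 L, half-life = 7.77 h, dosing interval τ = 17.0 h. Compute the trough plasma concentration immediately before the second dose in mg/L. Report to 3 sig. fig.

0.972 mg/L

C₀ per dose = Dose / Vd = 1660 / 375 = 4.427 mg/L
k = ln2 / t½ = 0.693147 / 7.77 = 0.08921 h⁻¹
Fraction remaining after one interval: r = e^(−kτ) = e^(−0.08921 × 17.0) = 0.2195
Before dose 2, 1 dose has been given (aged 1τ).
C_trough = C₀ × r = 4.427 × 0.2195 = 0.9717 mg/L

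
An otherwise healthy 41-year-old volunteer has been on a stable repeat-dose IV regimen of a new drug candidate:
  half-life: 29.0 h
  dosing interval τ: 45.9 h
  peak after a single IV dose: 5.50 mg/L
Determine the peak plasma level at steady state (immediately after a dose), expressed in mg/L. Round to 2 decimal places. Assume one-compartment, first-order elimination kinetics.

k = ln2 / t½ = 0.693147 / 29.0 = 0.02390 h⁻¹
e^(−kτ) = e^(−0.02390 × 45.9) = 0.3339
Accumulation ratio R = 1 / (1 − e^(−kτ)) = 1 / (1 − 0.3339) = 1.501
Steady-state peak = C₀ × R = 5.50 × 1.501 = 8.256 mg/L

8.26 mg/L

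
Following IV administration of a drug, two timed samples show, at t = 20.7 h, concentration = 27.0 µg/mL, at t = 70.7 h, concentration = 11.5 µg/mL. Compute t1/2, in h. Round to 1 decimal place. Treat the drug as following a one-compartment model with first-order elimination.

k = ln(C₁/C₂) / (t₂ − t₁) = ln(27.0/11.5) / (70.7 − 20.7)
  = 0.8535 / 50.00 = 0.01707 h⁻¹
t½ = ln2 / k = 0.693147 / 0.01707 = 40.61 h

40.6 h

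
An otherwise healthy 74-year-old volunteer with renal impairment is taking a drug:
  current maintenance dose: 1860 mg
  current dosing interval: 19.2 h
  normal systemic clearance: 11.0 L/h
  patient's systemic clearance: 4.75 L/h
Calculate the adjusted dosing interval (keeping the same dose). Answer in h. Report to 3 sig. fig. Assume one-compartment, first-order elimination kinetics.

To keep the same average steady-state level, dosing rate must scale with clearance.
CL ratio = 4.75 / 11.0 = 0.4318
New interval (same dose) = 19.2 / 0.4318 = 44.47 h

44.5 h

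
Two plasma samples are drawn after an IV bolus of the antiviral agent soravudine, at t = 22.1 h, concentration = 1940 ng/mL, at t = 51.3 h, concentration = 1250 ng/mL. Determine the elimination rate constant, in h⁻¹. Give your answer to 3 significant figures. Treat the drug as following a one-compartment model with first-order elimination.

0.0151 h⁻¹

k = ln(C₁/C₂) / (t₂ − t₁) = ln(1940/1250) / (51.3 − 22.1)
  = 0.4395 / 29.20 = 0.01505 h⁻¹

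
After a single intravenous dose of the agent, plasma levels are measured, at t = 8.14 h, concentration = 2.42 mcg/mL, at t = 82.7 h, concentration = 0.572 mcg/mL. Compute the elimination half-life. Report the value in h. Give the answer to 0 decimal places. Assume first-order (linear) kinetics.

36 h

k = ln(C₁/C₂) / (t₂ − t₁) = ln(2.42/0.572) / (82.7 − 8.14)
  = 1.442 / 74.56 = 0.01934 h⁻¹
t½ = ln2 / k = 0.693147 / 0.01934 = 35.84 h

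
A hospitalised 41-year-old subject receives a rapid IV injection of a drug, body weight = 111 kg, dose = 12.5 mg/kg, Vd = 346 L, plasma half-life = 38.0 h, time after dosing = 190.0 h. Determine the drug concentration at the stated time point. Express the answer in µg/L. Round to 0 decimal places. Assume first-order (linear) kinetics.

Total dose = 12.5 × 111 = 1388 mg
C₀ = Dose / Vd = 1388 / 346 = 4.012 mg/L
k = ln2 / t½ = 0.693147 / 38.0 = 0.01824 h⁻¹
t / t½ = 190.0 / 38.0 = 5 half-lives
C = C₀ × (1/2)^5 = 4.012 × 0.03125 = 0.1254 mg/L
Convert: 0.1254 mg/L × 1000 = 125.4 µg/L

125 µg/L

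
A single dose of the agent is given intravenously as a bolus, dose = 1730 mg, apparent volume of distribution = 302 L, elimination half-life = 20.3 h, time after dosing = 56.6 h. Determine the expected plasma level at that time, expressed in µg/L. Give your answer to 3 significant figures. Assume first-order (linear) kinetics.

829 µg/L

C₀ = Dose / Vd = 1730 / 302 = 5.728 mg/L
k = ln2 / t½ = 0.693147 / 20.3 = 0.03415 h⁻¹
C = C₀ · e^(−k·t) = 5.728 × e^(−0.03415 × 56.6)
  = 5.728 × 0.1447 = 0.8288 mg/L
Convert: 0.8288 mg/L × 1000 = 828.8 µg/L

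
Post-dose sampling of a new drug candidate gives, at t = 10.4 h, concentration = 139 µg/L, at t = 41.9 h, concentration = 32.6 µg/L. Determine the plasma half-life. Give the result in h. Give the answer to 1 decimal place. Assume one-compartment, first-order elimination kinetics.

k = ln(C₁/C₂) / (t₂ − t₁) = ln(139/32.6) / (41.9 − 10.4)
  = 1.450 / 31.50 = 0.04603 h⁻¹
t½ = ln2 / k = 0.693147 / 0.04603 = 15.06 h

15.1 h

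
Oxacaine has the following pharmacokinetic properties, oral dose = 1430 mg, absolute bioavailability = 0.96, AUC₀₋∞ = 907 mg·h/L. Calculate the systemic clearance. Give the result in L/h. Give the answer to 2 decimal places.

1.51 L/h

CL = F·Dose / AUC = 0.96 × 1430 / 907 = 1.514 L/h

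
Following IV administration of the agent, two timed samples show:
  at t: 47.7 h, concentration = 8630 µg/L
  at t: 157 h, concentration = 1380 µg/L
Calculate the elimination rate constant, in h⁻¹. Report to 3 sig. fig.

k = ln(C₁/C₂) / (t₂ − t₁) = ln(8630/1380) / (157 − 47.7)
  = 1.833 / 109.3 = 0.01677 h⁻¹

0.0168 h⁻¹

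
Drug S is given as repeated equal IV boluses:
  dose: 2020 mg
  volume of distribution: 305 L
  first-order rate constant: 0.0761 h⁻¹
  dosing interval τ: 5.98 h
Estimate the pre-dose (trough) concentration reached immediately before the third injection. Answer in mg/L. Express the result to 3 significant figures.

6.87 mg/L

C₀ per dose = Dose / Vd = 2020 / 305 = 6.623 mg/L
Fraction remaining after one interval: r = e^(−kτ) = e^(−0.07610 × 5.98) = 0.6344
Before dose 3, 2 doses have been given (aged 1τ, 2τ).
C_trough = C₀ × (r + r²) = 6.623 × (0.6344 + 0.4025) = 6.867 mg/L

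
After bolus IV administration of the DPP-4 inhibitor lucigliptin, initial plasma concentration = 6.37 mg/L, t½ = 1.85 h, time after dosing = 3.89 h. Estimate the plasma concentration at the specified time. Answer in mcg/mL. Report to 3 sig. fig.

k = ln2 / t½ = 0.693147 / 1.85 = 0.3747 h⁻¹
C = C₀ · e^(−k·t) = 6.370 × e^(−0.3747 × 3.89)
  = 6.370 × 0.2328 = 1.483 mg/L
(1.483 mg/L = 1.483 mcg/mL)

1.48 mcg/mL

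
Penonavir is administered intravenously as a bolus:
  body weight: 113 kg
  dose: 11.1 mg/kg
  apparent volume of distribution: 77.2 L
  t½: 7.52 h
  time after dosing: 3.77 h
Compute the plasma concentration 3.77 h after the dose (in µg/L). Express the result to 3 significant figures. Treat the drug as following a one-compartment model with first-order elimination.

Total dose = 11.1 × 113 = 1254 mg
C₀ = Dose / Vd = 1254 / 77.2 = 16.24 mg/L
k = ln2 / t½ = 0.693147 / 7.52 = 0.09217 h⁻¹
C = C₀ · e^(−k·t) = 16.24 × e^(−0.09217 × 3.77)
  = 16.24 × 0.7065 = 11.47 mg/L
Convert: 11.47 mg/L × 1000 = 11470 µg/L

11500 µg/L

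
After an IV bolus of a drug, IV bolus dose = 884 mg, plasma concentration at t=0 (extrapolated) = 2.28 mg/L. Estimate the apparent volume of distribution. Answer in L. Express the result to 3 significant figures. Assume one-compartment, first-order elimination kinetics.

388 L

Vd = Dose / C₀ = 884.0 / 2.28 = 387.7 L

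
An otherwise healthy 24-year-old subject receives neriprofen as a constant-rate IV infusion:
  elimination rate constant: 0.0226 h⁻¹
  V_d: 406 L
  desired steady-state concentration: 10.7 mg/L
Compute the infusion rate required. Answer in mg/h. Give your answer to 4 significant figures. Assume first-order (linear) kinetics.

CL = k × Vd = 0.02260 × 406 = 9.176 L/h
At steady state, infusion rate R₀ = Css × CL = 10.7 × 9.176 = 98.18 mg/h

98.18 mg/h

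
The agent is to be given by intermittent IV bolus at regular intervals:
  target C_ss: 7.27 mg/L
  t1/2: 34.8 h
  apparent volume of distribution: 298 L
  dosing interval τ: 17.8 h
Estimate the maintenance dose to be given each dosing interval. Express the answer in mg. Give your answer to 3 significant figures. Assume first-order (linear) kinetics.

k = ln2 / t½ = 0.693147 / 34.8 = 0.01992 h⁻¹
CL = k × Vd = 0.01992 × 298 = 5.936 L/h
At steady state, Dose/τ = Css × CL.
Dose = Css × CL × τ = 7.27 × 5.936 × 17.8 = 768.2 mg

768 mg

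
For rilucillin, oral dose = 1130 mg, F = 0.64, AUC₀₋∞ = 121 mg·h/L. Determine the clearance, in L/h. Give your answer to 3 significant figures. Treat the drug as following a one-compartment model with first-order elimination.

CL = F·Dose / AUC = 0.64 × 1130 / 121 = 5.977 L/h

5.98 L/h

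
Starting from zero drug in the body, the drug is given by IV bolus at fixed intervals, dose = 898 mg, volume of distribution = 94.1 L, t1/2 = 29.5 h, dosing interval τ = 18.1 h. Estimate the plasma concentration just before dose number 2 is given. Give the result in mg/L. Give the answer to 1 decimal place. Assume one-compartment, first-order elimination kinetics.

C₀ per dose = Dose / Vd = 898 / 94.1 = 9.543 mg/L
k = ln2 / t½ = 0.693147 / 29.5 = 0.02350 h⁻¹
Fraction remaining after one interval: r = e^(−kτ) = e^(−0.02350 × 18.1) = 0.6535
Before dose 2, 1 dose has been given (aged 1τ).
C_trough = C₀ × r = 9.543 × 0.6535 = 6.236 mg/L

6.2 mg/L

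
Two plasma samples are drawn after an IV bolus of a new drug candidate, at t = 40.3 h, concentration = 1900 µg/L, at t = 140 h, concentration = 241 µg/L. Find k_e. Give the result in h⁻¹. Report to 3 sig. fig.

0.0207 h⁻¹

k = ln(C₁/C₂) / (t₂ − t₁) = ln(1900/241) / (140 − 40.3)
  = 2.065 / 99.70 = 0.02071 h⁻¹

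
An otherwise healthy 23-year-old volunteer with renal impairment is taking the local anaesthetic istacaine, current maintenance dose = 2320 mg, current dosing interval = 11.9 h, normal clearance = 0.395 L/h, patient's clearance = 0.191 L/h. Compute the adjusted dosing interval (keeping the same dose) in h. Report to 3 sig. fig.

To keep the same average steady-state level, dosing rate must scale with clearance.
CL ratio = 0.191 / 0.395 = 0.4835
New interval (same dose) = 11.9 / 0.4835 = 24.61 h

24.6 h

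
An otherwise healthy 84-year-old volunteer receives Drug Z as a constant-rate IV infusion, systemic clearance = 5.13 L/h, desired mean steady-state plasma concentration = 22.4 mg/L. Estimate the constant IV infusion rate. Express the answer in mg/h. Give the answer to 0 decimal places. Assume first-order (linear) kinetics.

115 mg/h

At steady state, infusion rate R₀ = Css × CL = 22.4 × 5.130 = 114.9 mg/h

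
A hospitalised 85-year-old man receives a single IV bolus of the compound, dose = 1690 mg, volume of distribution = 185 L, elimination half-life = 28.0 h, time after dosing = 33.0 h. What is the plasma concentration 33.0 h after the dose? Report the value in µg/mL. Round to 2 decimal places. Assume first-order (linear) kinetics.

C₀ = Dose / Vd = 1690 / 185 = 9.135 mg/L
k = ln2 / t½ = 0.693147 / 28.0 = 0.02476 h⁻¹
C = C₀ · e^(−k·t) = 9.135 × e^(−0.02476 × 33.0)
  = 9.135 × 0.4417 = 4.035 mg/L
(4.035 mg/L = 4.035 µg/mL)

4.04 µg/mL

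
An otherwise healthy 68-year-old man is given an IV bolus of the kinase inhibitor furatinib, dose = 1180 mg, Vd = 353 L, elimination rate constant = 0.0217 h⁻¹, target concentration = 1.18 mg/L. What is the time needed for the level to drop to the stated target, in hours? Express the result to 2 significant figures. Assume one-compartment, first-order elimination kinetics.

C₀ = Dose / Vd = 1180 / 353 = 3.343 mg/L
t = ln(C₀ / C) / k = ln(3.343 / 1.18) / 0.02170
  = ln(2.833) / 0.02170 = 1.041 / 0.02170 = 47.97 h

48 h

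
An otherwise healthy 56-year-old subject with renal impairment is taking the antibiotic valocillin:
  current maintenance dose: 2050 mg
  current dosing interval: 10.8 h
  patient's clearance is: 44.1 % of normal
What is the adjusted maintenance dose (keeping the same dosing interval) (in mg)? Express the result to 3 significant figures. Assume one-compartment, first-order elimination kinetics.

904 mg

To keep the same average steady-state level, dosing rate must scale with clearance.
CL ratio = 44.1 / 100 = 0.4410
New dose (same interval) = 2050 × 0.4410 = 904.1 mg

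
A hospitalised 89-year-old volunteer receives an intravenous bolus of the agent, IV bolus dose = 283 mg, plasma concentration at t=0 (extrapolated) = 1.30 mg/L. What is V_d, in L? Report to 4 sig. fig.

217.7 L

Vd = Dose / C₀ = 283.0 / 1.30 = 217.7 L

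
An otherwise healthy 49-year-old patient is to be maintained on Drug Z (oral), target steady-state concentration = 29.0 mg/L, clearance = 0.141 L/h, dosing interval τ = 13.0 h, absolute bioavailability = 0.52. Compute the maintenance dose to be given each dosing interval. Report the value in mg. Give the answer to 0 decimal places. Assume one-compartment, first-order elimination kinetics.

At steady state, F × (Dose/τ) = Css × CL.
Dose = Css × CL × τ / F = 29.0 × 0.1410 × 13.0 / 0.52 = 102.2 mg

102 mg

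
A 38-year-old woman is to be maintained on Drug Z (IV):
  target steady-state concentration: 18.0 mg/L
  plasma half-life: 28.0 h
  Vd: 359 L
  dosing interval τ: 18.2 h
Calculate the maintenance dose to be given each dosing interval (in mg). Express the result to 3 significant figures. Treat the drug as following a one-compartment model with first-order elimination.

2910 mg

k = ln2 / t½ = 0.693147 / 28.0 = 0.02476 h⁻¹
CL = k × Vd = 0.02476 × 359 = 8.889 L/h
At steady state, Dose/τ = Css × CL.
Dose = Css × CL × τ = 18.0 × 8.889 × 18.2 = 2912 mg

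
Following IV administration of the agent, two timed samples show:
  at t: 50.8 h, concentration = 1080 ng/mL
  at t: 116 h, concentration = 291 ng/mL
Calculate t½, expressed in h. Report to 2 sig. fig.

k = ln(C₁/C₂) / (t₂ − t₁) = ln(1080/291) / (116 − 50.8)
  = 1.311 / 65.20 = 0.02011 h⁻¹
t½ = ln2 / k = 0.693147 / 0.02011 = 34.47 h

34 h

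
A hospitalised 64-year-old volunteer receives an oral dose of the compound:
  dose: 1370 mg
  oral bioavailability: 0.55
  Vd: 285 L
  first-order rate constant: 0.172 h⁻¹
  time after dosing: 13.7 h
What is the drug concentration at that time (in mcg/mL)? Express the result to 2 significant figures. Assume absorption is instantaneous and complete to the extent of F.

Amount reaching circulation = F × Dose = 0.55 × 1370 = 753.5 mg
C₀ = F·Dose / Vd = 753.5 / 285 = 2.644 mg/L
C = C₀ · e^(−k·t) = 2.644 × e^(−0.1720 × 13.7)
  = 2.644 × 0.09476 = 0.2505 mg/L
(0.2505 mg/L = 0.2505 mcg/mL)

0.25 mcg/mL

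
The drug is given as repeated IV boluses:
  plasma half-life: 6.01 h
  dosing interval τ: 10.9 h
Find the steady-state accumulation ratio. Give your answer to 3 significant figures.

k = ln2 / t½ = 0.693147 / 6.01 = 0.1153 h⁻¹
e^(−kτ) = e^(−0.1153 × 10.9) = 0.2846
Accumulation ratio R = 1 / (1 − e^(−kτ)) = 1 / (1 − 0.2846) = 1.398

1.40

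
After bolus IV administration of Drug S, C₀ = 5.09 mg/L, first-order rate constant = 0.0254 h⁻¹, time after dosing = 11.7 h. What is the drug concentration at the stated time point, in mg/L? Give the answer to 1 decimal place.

3.8 mg/L

C = C₀ · e^(−k·t) = 5.090 × e^(−0.02540 × 11.7)
  = 5.090 × 0.7429 = 3.781 mg/L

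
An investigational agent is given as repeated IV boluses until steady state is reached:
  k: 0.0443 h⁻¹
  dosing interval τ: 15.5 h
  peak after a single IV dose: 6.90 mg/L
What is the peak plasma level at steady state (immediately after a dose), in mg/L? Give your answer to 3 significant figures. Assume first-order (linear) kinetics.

e^(−kτ) = e^(−0.04430 × 15.5) = 0.5033
Accumulation ratio R = 1 / (1 − e^(−kτ)) = 1 / (1 − 0.5033) = 2.013
Steady-state peak = C₀ × R = 6.90 × 2.013 = 13.89 mg/L

13.9 mg/L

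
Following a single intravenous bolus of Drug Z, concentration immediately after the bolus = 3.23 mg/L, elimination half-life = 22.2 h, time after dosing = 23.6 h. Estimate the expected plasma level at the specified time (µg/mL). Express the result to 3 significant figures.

1.55 µg/mL

k = ln2 / t½ = 0.693147 / 22.2 = 0.03122 h⁻¹
C = C₀ · e^(−k·t) = 3.230 × e^(−0.03122 × 23.6)
  = 3.230 × 0.4786 = 1.546 mg/L
(1.546 mg/L = 1.546 µg/mL)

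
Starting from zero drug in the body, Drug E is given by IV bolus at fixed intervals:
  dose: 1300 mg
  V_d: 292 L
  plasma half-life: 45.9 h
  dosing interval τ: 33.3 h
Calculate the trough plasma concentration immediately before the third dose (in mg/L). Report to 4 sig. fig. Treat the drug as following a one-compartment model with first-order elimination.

4.321 mg/L

C₀ per dose = Dose / Vd = 1300 / 292 = 4.452 mg/L
k = ln2 / t½ = 0.693147 / 45.9 = 0.01510 h⁻¹
Fraction remaining after one interval: r = e^(−kτ) = e^(−0.01510 × 33.3) = 0.6048
Before dose 3, 2 doses have been given (aged 1τ, 2τ).
C_trough = C₀ × (r + r²) = 4.452 × (0.6048 + 0.3658) = 4.321 mg/L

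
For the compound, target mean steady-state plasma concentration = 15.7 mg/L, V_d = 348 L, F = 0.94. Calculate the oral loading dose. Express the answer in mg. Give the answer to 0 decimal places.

LD = Css × Vd / F = 15.7 × 348 / 0.94 = 5812 mg

5812 mg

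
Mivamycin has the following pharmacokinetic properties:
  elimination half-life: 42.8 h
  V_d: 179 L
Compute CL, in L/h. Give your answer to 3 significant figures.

k = ln2 / t½ = 0.693147 / 42.8 = 0.01620 h⁻¹
CL = k × Vd = 0.01620 × 179 = 2.900 L/h

2.90 L/h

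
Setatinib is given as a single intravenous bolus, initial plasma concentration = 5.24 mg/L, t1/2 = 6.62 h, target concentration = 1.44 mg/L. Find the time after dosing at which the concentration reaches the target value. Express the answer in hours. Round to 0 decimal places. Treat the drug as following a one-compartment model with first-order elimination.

12 h

k = ln2 / t½ = 0.693147 / 6.62 = 0.1047 h⁻¹
t = ln(C₀ / C) / k = ln(5.240 / 1.44) / 0.1047
  = ln(3.639) / 0.1047 = 1.292 / 0.1047 = 12.34 h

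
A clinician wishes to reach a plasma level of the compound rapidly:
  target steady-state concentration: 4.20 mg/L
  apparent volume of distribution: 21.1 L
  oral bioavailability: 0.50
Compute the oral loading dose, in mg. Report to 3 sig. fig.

LD = Css × Vd / F = 4.20 × 21.1 / 0.50 = 177.2 mg

177 mg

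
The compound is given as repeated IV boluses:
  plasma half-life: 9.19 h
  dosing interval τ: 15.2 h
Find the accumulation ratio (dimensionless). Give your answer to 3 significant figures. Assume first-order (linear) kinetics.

1.47

k = ln2 / t½ = 0.693147 / 9.19 = 0.07542 h⁻¹
e^(−kτ) = e^(−0.07542 × 15.2) = 0.3178
Accumulation ratio R = 1 / (1 − e^(−kτ)) = 1 / (1 − 0.3178) = 1.466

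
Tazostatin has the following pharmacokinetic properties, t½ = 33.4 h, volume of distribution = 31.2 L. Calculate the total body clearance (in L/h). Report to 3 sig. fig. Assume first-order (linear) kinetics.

k = ln2 / t½ = 0.693147 / 33.4 = 0.02075 h⁻¹
CL = k × Vd = 0.02075 × 31.2 = 0.6474 L/h

0.647 L/h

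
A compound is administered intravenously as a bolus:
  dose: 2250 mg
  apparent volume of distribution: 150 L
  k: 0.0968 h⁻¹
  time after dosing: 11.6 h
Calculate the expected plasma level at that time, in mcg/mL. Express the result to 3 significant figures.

C₀ = Dose / Vd = 2250 / 150 = 15.00 mg/L
C = C₀ · e^(−k·t) = 15.00 × e^(−0.09680 × 11.6)
  = 15.00 × 0.3253 = 4.880 mg/L
(4.880 mg/L = 4.880 mcg/mL)

4.88 mcg/mL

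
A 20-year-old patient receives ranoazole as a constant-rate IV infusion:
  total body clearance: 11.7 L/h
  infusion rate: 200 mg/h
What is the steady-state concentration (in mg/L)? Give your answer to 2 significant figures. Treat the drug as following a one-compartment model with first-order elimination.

17 mg/L

At steady state Css = R₀ / CL = 200 / 11.70 = 17.09 mg/L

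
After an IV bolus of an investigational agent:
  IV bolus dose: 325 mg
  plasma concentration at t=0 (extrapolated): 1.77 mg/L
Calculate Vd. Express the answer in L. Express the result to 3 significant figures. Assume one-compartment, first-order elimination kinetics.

Vd = Dose / C₀ = 325.0 / 1.77 = 183.6 L

184 L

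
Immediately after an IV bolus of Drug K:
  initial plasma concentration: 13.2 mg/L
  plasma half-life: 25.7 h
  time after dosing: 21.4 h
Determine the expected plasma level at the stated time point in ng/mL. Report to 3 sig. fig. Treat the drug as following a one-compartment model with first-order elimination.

k = ln2 / t½ = 0.693147 / 25.7 = 0.02697 h⁻¹
C = C₀ · e^(−k·t) = 13.20 × e^(−0.02697 × 21.4)
  = 13.20 × 0.5615 = 7.412 mg/L
Convert: 7.412 mg/L × 1000 = 7412 ng/mL

7410 ng/mL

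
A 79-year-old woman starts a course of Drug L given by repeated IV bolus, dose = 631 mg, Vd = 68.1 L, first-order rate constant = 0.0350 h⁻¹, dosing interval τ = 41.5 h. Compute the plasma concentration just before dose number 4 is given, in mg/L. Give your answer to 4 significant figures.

2.794 mg/L

C₀ per dose = Dose / Vd = 631 / 68.1 = 9.266 mg/L
Fraction remaining after one interval: r = e^(−kτ) = e^(−0.03500 × 41.5) = 0.2340
Before dose 4, 3 doses have been given (aged 1τ, 2τ, 3τ).
C_trough = C₀ × (r + r² + … + r^3) = C₀ × r(1−r^3)/(1−r)
        = 9.266 × 0.2340 × (1 − 0.01281) / (1 − 0.2340) = 2.794 mg/L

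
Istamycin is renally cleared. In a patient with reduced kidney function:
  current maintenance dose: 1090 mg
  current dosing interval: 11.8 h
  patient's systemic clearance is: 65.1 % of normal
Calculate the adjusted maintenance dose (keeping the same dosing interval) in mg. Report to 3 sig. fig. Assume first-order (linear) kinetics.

To keep the same average steady-state level, dosing rate must scale with clearance.
CL ratio = 65.1 / 100 = 0.6510
New dose (same interval) = 1090 × 0.6510 = 709.6 mg

710 mg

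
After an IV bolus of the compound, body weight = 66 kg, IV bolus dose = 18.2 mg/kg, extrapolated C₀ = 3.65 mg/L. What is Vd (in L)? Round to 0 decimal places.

329 L

Dose = 18.2 × 66 = 1201 mg
Vd = Dose / C₀ = 1201 / 3.65 = 329.0 L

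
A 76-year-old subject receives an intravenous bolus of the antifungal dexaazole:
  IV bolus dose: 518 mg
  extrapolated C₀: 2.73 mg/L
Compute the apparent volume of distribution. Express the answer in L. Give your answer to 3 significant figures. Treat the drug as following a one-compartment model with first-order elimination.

190 L

Vd = Dose / C₀ = 518.0 / 2.73 = 189.7 L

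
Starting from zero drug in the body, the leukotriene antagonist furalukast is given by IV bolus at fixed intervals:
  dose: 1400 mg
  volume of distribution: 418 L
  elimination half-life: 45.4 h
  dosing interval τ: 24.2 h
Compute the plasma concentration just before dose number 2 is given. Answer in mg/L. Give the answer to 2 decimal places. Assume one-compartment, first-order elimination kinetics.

C₀ per dose = Dose / Vd = 1400 / 418 = 3.349 mg/L
k = ln2 / t½ = 0.693147 / 45.4 = 0.01527 h⁻¹
Fraction remaining after one interval: r = e^(−kτ) = e^(−0.01527 × 24.2) = 0.6911
Before dose 2, 1 dose has been given (aged 1τ).
C_trough = C₀ × r = 3.349 × 0.6911 = 2.314 mg/L

2.31 mg/L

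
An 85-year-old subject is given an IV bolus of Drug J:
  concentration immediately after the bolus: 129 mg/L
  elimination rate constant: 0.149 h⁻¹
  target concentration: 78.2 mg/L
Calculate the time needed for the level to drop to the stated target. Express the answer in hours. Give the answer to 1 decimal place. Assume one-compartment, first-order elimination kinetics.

t = ln(C₀ / C) / k = ln(129.0 / 78.2) / 0.1490
  = ln(1.650) / 0.1490 = 0.5008 / 0.1490 = 3.361 h

3.4 h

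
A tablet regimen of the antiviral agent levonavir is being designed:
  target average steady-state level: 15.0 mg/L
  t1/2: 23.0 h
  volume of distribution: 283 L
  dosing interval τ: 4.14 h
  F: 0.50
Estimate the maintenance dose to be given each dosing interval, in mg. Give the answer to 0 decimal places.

1059 mg

k = ln2 / t½ = 0.693147 / 23.0 = 0.03014 h⁻¹
CL = k × Vd = 0.03014 × 283 = 8.530 L/h
At steady state, F × (Dose/τ) = Css × CL.
Dose = Css × CL × τ / F = 15.0 × 8.530 × 4.14 / 0.50 = 1059 mg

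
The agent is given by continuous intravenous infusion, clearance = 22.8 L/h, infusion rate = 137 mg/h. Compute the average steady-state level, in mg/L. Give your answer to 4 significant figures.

6.009 mg/L

At steady state Css = R₀ / CL = 137 / 22.80 = 6.009 mg/L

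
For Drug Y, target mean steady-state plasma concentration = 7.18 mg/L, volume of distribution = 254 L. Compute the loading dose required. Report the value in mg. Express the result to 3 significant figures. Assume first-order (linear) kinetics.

LD = Css × Vd = 7.18 × 254 = 1824 mg

1820 mg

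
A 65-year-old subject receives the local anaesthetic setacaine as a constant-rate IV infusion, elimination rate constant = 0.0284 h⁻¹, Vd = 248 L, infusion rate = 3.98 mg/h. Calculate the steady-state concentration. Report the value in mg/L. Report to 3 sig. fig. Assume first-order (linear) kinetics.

CL = k × Vd = 0.02840 × 248 = 7.043 L/h
At steady state Css = R₀ / CL = 3.98 / 7.043 = 0.5651 mg/L

0.565 mg/L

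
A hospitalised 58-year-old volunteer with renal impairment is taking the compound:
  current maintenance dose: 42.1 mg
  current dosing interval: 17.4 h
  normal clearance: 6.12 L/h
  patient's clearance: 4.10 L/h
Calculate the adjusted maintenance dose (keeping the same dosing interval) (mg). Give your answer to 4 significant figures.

28.20 mg

To keep the same average steady-state level, dosing rate must scale with clearance.
CL ratio = 4.10 / 6.12 = 0.6699
New dose (same interval) = 42.1 × 0.6699 = 28.20 mg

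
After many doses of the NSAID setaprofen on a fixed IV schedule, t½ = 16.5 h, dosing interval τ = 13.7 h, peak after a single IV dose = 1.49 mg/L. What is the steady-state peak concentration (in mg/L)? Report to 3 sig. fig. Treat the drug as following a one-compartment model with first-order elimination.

k = ln2 / t½ = 0.693147 / 16.5 = 0.04201 h⁻¹
e^(−kτ) = e^(−0.04201 × 13.7) = 0.5624
Accumulation ratio R = 1 / (1 − e^(−kτ)) = 1 / (1 − 0.5624) = 2.285
Steady-state peak = C₀ × R = 1.49 × 2.285 = 3.405 mg/L

3.41 mg/L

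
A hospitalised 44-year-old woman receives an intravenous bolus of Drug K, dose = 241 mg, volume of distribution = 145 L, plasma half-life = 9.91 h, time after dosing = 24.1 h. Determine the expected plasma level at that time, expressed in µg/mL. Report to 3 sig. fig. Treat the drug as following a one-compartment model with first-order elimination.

C₀ = Dose / Vd = 241.0 / 145 = 1.662 mg/L
k = ln2 / t½ = 0.693147 / 9.91 = 0.06994 h⁻¹
C = C₀ · e^(−k·t) = 1.662 × e^(−0.06994 × 24.1)
  = 1.662 × 0.1853 = 0.3080 mg/L
(0.3080 mg/L = 0.3080 µg/mL)

0.308 µg/mL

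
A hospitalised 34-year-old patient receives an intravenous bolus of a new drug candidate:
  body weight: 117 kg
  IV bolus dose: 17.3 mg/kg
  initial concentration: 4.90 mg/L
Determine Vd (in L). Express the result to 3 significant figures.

Dose = 17.3 × 117 = 2024 mg
Vd = Dose / C₀ = 2024 / 4.90 = 413.1 L

413 L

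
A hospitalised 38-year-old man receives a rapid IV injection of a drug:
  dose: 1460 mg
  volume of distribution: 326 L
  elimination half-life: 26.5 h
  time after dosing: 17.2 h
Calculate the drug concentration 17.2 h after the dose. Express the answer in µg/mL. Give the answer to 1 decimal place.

2.9 µg/mL

C₀ = Dose / Vd = 1460 / 326 = 4.479 mg/L
k = ln2 / t½ = 0.693147 / 26.5 = 0.02616 h⁻¹
C = C₀ · e^(−k·t) = 4.479 × e^(−0.02616 × 17.2)
  = 4.479 × 0.6377 = 2.856 mg/L
(2.856 mg/L = 2.856 µg/mL)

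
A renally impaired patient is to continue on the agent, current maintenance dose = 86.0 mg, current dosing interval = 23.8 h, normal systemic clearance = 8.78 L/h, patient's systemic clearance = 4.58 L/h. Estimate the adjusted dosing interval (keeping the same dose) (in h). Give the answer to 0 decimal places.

46 h

To keep the same average steady-state level, dosing rate must scale with clearance.
CL ratio = 4.58 / 8.78 = 0.5216
New interval (same dose) = 23.8 / 0.5216 = 45.63 h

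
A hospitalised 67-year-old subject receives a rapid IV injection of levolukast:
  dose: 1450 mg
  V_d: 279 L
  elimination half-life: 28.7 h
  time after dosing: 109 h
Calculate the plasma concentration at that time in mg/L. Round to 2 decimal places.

0.37 mg/L

C₀ = Dose / Vd = 1450 / 279 = 5.197 mg/L
k = ln2 / t½ = 0.693147 / 28.7 = 0.02415 h⁻¹
C = C₀ · e^(−k·t) = 5.197 × e^(−0.02415 × 109)
  = 5.197 × 0.07191 = 0.3737 mg/L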